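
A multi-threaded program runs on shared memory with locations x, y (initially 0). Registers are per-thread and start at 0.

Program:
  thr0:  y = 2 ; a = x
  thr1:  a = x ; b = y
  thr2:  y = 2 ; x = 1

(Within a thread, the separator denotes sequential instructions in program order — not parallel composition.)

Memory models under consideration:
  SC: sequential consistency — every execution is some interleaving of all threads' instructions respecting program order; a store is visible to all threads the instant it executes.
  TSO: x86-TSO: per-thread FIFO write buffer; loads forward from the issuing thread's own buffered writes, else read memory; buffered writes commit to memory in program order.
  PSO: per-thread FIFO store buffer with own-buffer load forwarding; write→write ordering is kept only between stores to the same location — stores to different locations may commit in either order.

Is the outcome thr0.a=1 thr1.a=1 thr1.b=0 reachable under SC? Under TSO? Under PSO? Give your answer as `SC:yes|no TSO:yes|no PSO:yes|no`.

outcome vector order: (thr0.a,thr1.a,thr1.b)
SC (6): 0/0/0 0/0/2 0/1/2 1/0/0 1/0/2 1/1/2
TSO (6): 0/0/0 0/0/2 0/1/2 1/0/0 1/0/2 1/1/2
PSO (8): 0/0/0 0/0/2 0/1/0 0/1/2 1/0/0 1/0/2 1/1/0 1/1/2
target 1/1/0 ∈ {PSO}

SC:no TSO:no PSO:yes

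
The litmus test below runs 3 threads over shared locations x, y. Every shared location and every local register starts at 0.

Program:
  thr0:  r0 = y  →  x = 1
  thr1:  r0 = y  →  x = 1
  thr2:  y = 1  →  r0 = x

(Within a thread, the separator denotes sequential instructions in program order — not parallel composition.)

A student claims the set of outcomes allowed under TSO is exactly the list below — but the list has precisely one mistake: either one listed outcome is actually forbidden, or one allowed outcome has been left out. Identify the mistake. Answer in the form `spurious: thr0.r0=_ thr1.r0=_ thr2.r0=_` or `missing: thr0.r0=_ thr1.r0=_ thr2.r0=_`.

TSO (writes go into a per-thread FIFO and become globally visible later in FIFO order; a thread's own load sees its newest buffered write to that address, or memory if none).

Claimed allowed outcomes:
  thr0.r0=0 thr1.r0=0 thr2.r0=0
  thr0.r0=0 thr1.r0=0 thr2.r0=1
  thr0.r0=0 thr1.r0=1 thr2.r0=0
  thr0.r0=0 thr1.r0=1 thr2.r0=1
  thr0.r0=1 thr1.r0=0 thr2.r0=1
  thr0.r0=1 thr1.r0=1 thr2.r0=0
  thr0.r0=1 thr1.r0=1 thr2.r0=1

missing: thr0.r0=1 thr1.r0=0 thr2.r0=0

outcome vector order: (thr0.r0,thr1.r0,thr2.r0)
[TSO] allowed = {<0 0 0>, <0 0 1>, <0 1 0>, <0 1 1>, <1 0 0>, <1 0 1>, <1 1 0>, <1 1 1>}
TSO∖claimed = {<1 0 0>}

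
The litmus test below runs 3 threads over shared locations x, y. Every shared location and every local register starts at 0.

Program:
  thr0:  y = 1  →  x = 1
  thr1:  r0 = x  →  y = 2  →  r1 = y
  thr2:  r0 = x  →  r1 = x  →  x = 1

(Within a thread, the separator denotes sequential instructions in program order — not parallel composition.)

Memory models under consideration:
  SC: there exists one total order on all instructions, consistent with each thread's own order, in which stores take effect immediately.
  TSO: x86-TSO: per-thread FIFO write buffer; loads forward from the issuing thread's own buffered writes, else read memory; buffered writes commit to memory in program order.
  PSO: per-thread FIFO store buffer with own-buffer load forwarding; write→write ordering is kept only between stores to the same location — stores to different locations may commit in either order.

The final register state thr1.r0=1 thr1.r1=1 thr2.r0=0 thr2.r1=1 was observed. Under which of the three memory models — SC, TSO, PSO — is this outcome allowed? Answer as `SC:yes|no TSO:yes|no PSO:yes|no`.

SC:no TSO:no PSO:yes

outcome vector order: (thr1.r0,thr1.r1,thr2.r0,thr2.r1)
SC (10): 0/1/0/0 0/1/0/1 0/1/1/1 0/2/0/0 0/2/0/1 0/2/1/1 1/1/0/0 1/2/0/0 1/2/0/1 1/2/1/1
TSO (10): 0/1/0/0 0/1/0/1 0/1/1/1 0/2/0/0 0/2/0/1 0/2/1/1 1/1/0/0 1/2/0/0 1/2/0/1 1/2/1/1
PSO (12): 0/1/0/0 0/1/0/1 0/1/1/1 0/2/0/0 0/2/0/1 0/2/1/1 1/1/0/0 1/1/0/1 1/1/1/1 1/2/0/0 1/2/0/1 1/2/1/1
target 1/1/0/1 ∈ {PSO}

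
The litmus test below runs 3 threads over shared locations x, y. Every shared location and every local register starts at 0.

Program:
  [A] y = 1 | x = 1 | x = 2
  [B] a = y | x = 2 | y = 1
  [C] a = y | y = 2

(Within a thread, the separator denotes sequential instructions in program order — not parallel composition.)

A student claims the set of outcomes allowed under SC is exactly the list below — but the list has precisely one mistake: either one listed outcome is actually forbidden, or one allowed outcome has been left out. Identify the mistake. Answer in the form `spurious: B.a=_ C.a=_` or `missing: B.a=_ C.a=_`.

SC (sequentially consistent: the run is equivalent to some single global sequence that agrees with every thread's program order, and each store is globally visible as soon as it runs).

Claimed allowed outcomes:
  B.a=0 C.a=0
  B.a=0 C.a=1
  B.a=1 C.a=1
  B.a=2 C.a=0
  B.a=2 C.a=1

outcome vector order: (B.a,C.a)
SC (6): 0/0, 0/1, 1/0, 1/1, 2/0, 2/1
SC∖claimed = {1/0}

missing: B.a=1 C.a=0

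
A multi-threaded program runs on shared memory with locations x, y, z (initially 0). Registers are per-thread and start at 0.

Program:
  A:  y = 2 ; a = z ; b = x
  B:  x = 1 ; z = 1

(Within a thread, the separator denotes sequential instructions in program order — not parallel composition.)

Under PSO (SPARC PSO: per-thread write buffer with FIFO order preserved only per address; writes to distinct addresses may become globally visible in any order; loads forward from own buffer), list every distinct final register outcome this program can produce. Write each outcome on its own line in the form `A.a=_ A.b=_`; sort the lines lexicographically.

A.a=0 A.b=0
A.a=0 A.b=1
A.a=1 A.b=0
A.a=1 A.b=1

outcome vector order: (A.a,A.b)
|PSO outcomes| = 4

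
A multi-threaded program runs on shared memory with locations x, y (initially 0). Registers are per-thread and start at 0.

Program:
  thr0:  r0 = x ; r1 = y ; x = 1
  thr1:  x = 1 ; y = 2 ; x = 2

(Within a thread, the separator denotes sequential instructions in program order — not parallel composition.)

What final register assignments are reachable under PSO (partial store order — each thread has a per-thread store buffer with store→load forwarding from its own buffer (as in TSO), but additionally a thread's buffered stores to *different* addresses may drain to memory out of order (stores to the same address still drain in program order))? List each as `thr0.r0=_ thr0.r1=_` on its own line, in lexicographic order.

outcome vector order: (thr0.r0,thr0.r1)
|PSO outcomes| = 6

thr0.r0=0 thr0.r1=0
thr0.r0=0 thr0.r1=2
thr0.r0=1 thr0.r1=0
thr0.r0=1 thr0.r1=2
thr0.r0=2 thr0.r1=0
thr0.r0=2 thr0.r1=2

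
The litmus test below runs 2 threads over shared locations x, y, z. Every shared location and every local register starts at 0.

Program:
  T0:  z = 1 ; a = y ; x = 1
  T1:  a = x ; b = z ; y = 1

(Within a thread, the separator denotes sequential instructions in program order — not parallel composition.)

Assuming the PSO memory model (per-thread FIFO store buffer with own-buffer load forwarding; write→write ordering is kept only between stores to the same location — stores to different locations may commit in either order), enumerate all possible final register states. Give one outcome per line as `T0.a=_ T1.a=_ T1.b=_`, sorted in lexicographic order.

T0.a=0 T1.a=0 T1.b=0
T0.a=0 T1.a=0 T1.b=1
T0.a=0 T1.a=1 T1.b=0
T0.a=0 T1.a=1 T1.b=1
T0.a=1 T1.a=0 T1.b=0
T0.a=1 T1.a=0 T1.b=1

outcome vector order: (T0.a,T1.a,T1.b)
|PSO outcomes| = 6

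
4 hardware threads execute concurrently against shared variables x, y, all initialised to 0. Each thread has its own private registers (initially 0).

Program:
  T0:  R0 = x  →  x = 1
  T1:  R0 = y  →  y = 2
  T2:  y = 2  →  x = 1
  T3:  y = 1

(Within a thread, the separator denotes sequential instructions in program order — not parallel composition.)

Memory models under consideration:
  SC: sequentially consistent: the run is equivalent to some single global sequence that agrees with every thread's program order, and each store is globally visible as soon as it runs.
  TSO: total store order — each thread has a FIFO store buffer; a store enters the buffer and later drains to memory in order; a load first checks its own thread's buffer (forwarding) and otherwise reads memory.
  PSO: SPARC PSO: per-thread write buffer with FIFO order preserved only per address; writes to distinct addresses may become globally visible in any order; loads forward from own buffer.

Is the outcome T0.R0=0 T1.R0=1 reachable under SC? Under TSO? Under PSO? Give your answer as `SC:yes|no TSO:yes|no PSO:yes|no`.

SC:yes TSO:yes PSO:yes

outcome vector order: (T0.R0,T1.R0)
SC (6): (0,0), (0,1), (0,2), (1,0), (1,1), (1,2)
TSO (6): (0,0), (0,1), (0,2), (1,0), (1,1), (1,2)
PSO (6): (0,0), (0,1), (0,2), (1,0), (1,1), (1,2)
target (0,1) ∈ {SC,TSO,PSO}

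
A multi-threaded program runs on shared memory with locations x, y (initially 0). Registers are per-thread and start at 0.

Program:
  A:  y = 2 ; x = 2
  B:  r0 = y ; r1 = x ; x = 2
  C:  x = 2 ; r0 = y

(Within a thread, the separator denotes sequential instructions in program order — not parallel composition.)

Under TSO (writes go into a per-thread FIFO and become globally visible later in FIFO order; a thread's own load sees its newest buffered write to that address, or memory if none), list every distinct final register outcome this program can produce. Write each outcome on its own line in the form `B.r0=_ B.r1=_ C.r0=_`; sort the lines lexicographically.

outcome vector order: (B.r0,B.r1,C.r0)
|TSO outcomes| = 8

B.r0=0 B.r1=0 C.r0=0
B.r0=0 B.r1=0 C.r0=2
B.r0=0 B.r1=2 C.r0=0
B.r0=0 B.r1=2 C.r0=2
B.r0=2 B.r1=0 C.r0=0
B.r0=2 B.r1=0 C.r0=2
B.r0=2 B.r1=2 C.r0=0
B.r0=2 B.r1=2 C.r0=2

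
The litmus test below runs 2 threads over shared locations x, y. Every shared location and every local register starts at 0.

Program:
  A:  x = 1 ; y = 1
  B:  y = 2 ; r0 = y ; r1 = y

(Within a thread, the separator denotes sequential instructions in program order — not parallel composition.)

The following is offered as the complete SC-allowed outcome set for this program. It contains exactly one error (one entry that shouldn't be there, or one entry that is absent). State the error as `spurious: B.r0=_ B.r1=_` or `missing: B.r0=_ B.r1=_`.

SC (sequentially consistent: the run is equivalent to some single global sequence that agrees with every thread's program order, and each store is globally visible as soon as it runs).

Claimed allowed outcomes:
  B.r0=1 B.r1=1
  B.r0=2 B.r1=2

missing: B.r0=2 B.r1=1

outcome vector order: (B.r0,B.r1)
[SC] allowed = {(1,1); (2,1); (2,2)}
SC∖claimed = {(2,1)}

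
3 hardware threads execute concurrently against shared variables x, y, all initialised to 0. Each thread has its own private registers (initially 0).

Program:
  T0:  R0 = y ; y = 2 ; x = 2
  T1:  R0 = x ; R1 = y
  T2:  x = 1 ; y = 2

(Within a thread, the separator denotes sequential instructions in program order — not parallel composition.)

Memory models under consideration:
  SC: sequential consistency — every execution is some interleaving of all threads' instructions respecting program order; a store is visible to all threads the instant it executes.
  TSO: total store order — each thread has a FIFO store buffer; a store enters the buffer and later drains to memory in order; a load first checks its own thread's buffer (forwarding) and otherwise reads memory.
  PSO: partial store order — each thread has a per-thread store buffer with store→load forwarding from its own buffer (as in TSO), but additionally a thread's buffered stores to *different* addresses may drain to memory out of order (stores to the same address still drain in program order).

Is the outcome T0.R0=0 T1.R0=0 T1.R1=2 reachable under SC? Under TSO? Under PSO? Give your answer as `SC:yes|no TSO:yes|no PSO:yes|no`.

outcome vector order: (T0.R0,T1.R0,T1.R1)
[SC] allowed = {<0 0 0>, <0 0 2>, <0 1 0>, <0 1 2>, <0 2 2>, <2 0 0>, <2 0 2>, <2 1 0>, <2 1 2>, <2 2 2>}
[TSO] allowed = {<0 0 0>, <0 0 2>, <0 1 0>, <0 1 2>, <0 2 2>, <2 0 0>, <2 0 2>, <2 1 0>, <2 1 2>, <2 2 2>}
[PSO] allowed = {<0 0 0>, <0 0 2>, <0 1 0>, <0 1 2>, <0 2 0>, <0 2 2>, <2 0 0>, <2 0 2>, <2 1 0>, <2 1 2>, <2 2 2>}
target <0 0 2> ∈ {SC,TSO,PSO}

SC:yes TSO:yes PSO:yes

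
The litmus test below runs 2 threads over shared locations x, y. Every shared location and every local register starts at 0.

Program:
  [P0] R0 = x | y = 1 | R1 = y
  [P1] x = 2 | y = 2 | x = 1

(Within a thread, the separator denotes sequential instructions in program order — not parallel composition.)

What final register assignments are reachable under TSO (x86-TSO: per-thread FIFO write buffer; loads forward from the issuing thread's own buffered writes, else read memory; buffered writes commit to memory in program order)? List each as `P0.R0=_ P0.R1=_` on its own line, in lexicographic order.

P0.R0=0 P0.R1=1
P0.R0=0 P0.R1=2
P0.R0=1 P0.R1=1
P0.R0=2 P0.R1=1
P0.R0=2 P0.R1=2

outcome vector order: (P0.R0,P0.R1)
|TSO outcomes| = 5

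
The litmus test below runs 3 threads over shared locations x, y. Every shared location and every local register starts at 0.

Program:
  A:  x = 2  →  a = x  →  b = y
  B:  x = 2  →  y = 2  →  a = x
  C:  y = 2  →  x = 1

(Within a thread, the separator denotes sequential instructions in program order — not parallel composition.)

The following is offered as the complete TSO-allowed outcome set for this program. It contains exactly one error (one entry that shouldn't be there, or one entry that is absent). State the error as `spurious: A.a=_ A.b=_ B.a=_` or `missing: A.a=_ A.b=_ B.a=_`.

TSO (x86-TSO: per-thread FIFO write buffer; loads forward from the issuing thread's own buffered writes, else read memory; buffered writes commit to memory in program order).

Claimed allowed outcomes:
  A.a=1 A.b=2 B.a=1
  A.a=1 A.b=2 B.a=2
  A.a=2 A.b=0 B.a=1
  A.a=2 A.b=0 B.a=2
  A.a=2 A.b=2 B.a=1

missing: A.a=2 A.b=2 B.a=2

outcome vector order: (A.a,A.b,B.a)
TSO (6): 121 122 201 202 221 222
TSO∖claimed = {222}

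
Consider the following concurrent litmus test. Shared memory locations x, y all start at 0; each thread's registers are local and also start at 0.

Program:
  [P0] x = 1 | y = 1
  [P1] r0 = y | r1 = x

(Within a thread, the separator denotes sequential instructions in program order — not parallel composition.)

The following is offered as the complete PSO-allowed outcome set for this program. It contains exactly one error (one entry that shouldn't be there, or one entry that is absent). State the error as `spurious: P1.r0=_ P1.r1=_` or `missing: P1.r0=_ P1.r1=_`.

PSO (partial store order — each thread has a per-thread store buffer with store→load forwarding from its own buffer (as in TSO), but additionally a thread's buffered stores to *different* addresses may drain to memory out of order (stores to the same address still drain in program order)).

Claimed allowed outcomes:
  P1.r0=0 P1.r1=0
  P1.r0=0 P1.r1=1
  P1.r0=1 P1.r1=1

outcome vector order: (P1.r0,P1.r1)
under PSO → <0 0> <0 1> <1 0> <1 1>
PSO∖claimed = {<1 0>}

missing: P1.r0=1 P1.r1=0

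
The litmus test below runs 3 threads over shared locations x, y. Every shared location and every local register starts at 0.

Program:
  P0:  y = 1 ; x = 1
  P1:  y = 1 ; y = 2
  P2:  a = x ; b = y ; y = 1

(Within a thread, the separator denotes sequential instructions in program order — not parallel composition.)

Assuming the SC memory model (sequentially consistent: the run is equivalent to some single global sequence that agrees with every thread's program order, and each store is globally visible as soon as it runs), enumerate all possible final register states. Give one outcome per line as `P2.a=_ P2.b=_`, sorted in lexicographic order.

outcome vector order: (P2.a,P2.b)
|SC outcomes| = 5

P2.a=0 P2.b=0
P2.a=0 P2.b=1
P2.a=0 P2.b=2
P2.a=1 P2.b=1
P2.a=1 P2.b=2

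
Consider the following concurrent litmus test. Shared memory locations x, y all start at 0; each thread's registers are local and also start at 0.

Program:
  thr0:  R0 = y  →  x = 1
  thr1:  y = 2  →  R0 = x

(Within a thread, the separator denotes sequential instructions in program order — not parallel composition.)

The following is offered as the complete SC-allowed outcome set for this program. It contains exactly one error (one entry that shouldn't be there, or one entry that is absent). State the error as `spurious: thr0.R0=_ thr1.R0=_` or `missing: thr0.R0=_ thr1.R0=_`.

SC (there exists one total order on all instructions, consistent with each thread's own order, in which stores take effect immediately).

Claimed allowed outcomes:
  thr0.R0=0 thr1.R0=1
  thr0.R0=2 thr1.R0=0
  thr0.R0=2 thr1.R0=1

missing: thr0.R0=0 thr1.R0=0

outcome vector order: (thr0.R0,thr1.R0)
[SC] allowed = {(0,0) (0,1) (2,0) (2,1)}
SC∖claimed = {(0,0)}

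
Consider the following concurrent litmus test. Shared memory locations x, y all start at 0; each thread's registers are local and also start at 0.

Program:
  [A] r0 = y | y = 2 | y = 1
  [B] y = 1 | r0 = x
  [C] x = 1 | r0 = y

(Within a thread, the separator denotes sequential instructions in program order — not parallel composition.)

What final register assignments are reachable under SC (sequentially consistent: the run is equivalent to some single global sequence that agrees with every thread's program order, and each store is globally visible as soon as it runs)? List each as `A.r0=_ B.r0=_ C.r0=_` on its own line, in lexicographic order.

outcome vector order: (A.r0,B.r0,C.r0)
|SC outcomes| = 10

A.r0=0 B.r0=0 C.r0=1
A.r0=0 B.r0=0 C.r0=2
A.r0=0 B.r0=1 C.r0=0
A.r0=0 B.r0=1 C.r0=1
A.r0=0 B.r0=1 C.r0=2
A.r0=1 B.r0=0 C.r0=1
A.r0=1 B.r0=0 C.r0=2
A.r0=1 B.r0=1 C.r0=0
A.r0=1 B.r0=1 C.r0=1
A.r0=1 B.r0=1 C.r0=2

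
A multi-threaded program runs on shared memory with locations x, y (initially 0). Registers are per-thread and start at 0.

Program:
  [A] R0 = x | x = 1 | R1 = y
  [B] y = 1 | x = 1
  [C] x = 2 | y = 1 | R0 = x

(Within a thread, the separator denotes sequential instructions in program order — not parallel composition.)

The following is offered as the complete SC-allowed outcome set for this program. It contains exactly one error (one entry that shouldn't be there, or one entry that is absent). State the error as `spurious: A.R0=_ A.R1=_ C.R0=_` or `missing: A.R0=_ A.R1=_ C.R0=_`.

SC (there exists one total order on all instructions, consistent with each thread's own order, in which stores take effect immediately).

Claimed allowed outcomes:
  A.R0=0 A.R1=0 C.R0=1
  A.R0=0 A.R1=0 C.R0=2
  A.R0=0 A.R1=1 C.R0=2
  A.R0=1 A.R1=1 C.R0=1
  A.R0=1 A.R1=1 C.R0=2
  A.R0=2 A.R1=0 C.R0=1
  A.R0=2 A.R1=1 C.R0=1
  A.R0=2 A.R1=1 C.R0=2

outcome vector order: (A.R0,A.R1,C.R0)
SC (9): 0/0/1; 0/0/2; 0/1/1; 0/1/2; 1/1/1; 1/1/2; 2/0/1; 2/1/1; 2/1/2
SC∖claimed = {0/1/1}

missing: A.R0=0 A.R1=1 C.R0=1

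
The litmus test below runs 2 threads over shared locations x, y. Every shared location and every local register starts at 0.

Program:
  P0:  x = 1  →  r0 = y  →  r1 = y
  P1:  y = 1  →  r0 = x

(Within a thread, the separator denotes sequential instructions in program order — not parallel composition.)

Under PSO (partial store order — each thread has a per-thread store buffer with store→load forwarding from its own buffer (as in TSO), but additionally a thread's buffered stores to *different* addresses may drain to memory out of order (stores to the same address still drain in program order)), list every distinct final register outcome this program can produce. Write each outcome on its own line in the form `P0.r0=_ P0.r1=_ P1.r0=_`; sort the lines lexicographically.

P0.r0=0 P0.r1=0 P1.r0=0
P0.r0=0 P0.r1=0 P1.r0=1
P0.r0=0 P0.r1=1 P1.r0=0
P0.r0=0 P0.r1=1 P1.r0=1
P0.r0=1 P0.r1=1 P1.r0=0
P0.r0=1 P0.r1=1 P1.r0=1

outcome vector order: (P0.r0,P0.r1,P1.r0)
|PSO outcomes| = 6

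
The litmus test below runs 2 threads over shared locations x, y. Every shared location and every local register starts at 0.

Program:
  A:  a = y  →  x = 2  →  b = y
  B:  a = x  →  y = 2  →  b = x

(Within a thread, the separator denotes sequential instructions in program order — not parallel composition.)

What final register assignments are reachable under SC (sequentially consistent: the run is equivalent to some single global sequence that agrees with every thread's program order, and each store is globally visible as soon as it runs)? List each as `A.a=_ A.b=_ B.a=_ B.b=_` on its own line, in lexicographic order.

outcome vector order: (A.a,A.b,B.a,B.b)
|SC outcomes| = 7

A.a=0 A.b=0 B.a=0 B.b=2
A.a=0 A.b=0 B.a=2 B.b=2
A.a=0 A.b=2 B.a=0 B.b=0
A.a=0 A.b=2 B.a=0 B.b=2
A.a=0 A.b=2 B.a=2 B.b=2
A.a=2 A.b=2 B.a=0 B.b=0
A.a=2 A.b=2 B.a=0 B.b=2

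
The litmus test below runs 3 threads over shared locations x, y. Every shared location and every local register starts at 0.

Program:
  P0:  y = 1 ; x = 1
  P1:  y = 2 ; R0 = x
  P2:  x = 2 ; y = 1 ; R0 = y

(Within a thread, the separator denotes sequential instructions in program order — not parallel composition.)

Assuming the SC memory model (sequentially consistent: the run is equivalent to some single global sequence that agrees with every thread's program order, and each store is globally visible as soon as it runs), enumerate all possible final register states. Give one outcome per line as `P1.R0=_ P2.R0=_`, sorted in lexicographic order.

P1.R0=0 P2.R0=1
P1.R0=1 P2.R0=1
P1.R0=1 P2.R0=2
P1.R0=2 P2.R0=1
P1.R0=2 P2.R0=2

outcome vector order: (P1.R0,P2.R0)
|SC outcomes| = 5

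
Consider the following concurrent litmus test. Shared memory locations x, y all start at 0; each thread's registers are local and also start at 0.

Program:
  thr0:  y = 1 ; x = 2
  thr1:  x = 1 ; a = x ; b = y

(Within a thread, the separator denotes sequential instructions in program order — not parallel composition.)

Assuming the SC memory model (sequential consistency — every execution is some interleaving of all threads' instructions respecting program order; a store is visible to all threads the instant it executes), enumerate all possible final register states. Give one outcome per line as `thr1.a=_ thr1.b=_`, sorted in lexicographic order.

thr1.a=1 thr1.b=0
thr1.a=1 thr1.b=1
thr1.a=2 thr1.b=1

outcome vector order: (thr1.a,thr1.b)
|SC outcomes| = 3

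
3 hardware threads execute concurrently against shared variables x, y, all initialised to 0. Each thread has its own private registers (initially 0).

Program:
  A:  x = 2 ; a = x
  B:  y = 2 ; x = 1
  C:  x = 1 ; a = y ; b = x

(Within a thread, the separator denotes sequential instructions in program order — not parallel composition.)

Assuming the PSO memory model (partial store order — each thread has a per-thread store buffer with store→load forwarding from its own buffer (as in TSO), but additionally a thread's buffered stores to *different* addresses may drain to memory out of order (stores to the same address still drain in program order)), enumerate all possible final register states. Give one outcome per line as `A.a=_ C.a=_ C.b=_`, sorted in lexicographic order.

outcome vector order: (A.a,C.a,C.b)
|PSO outcomes| = 8

A.a=1 C.a=0 C.b=1
A.a=1 C.a=0 C.b=2
A.a=1 C.a=2 C.b=1
A.a=1 C.a=2 C.b=2
A.a=2 C.a=0 C.b=1
A.a=2 C.a=0 C.b=2
A.a=2 C.a=2 C.b=1
A.a=2 C.a=2 C.b=2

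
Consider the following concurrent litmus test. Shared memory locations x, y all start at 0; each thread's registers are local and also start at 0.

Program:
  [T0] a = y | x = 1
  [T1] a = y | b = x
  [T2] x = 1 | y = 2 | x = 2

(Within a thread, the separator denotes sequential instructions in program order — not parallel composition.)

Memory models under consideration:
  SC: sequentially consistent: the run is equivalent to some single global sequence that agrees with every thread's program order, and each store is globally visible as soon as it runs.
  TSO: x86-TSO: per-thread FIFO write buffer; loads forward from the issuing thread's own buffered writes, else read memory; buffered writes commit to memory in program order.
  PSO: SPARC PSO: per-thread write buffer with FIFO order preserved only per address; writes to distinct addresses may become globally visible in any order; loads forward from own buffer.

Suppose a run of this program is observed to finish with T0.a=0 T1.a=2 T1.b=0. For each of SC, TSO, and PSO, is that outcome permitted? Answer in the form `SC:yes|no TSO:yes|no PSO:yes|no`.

outcome vector order: (T0.a,T1.a,T1.b)
[SC] allowed = {(0,0,0) (0,0,1) (0,0,2) (0,2,1) (0,2,2) (2,0,0) (2,0,1) (2,0,2) (2,2,1) (2,2,2)}
[TSO] allowed = {(0,0,0) (0,0,1) (0,0,2) (0,2,1) (0,2,2) (2,0,0) (2,0,1) (2,0,2) (2,2,1) (2,2,2)}
[PSO] allowed = {(0,0,0) (0,0,1) (0,0,2) (0,2,0) (0,2,1) (0,2,2) (2,0,0) (2,0,1) (2,0,2) (2,2,0) (2,2,1) (2,2,2)}
target (0,2,0) ∈ {PSO}

SC:no TSO:no PSO:yes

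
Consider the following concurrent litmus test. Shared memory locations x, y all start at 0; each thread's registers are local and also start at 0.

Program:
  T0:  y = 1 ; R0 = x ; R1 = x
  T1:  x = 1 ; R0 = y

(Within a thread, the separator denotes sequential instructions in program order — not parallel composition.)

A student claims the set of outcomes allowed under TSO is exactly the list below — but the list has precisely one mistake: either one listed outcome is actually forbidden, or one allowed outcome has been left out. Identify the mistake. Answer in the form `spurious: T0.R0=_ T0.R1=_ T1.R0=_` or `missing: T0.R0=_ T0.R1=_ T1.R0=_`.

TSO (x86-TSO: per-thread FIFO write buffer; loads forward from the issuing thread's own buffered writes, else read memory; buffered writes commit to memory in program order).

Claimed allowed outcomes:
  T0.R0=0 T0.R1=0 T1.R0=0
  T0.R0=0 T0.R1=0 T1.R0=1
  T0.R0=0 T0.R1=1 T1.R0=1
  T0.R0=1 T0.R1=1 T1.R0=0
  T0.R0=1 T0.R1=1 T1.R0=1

missing: T0.R0=0 T0.R1=1 T1.R0=0

outcome vector order: (T0.R0,T0.R1,T1.R0)
[TSO] allowed = {<0 0 0> <0 0 1> <0 1 0> <0 1 1> <1 1 0> <1 1 1>}
TSO∖claimed = {<0 1 0>}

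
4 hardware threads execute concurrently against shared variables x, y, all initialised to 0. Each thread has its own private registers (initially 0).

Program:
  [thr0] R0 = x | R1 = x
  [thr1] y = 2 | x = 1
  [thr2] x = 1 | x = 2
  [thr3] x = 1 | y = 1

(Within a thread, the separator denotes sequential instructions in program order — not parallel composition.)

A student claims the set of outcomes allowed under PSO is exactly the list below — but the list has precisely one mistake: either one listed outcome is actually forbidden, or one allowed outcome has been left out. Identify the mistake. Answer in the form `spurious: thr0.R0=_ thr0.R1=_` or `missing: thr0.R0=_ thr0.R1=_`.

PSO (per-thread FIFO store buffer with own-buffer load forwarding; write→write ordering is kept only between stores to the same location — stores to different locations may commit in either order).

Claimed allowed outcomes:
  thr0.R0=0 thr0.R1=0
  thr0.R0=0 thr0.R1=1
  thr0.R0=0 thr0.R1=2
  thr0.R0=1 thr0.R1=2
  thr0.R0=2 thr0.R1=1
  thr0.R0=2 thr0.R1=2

missing: thr0.R0=1 thr0.R1=1

outcome vector order: (thr0.R0,thr0.R1)
PSO (7): <0 0> <0 1> <0 2> <1 1> <1 2> <2 1> <2 2>
PSO∖claimed = {<1 1>}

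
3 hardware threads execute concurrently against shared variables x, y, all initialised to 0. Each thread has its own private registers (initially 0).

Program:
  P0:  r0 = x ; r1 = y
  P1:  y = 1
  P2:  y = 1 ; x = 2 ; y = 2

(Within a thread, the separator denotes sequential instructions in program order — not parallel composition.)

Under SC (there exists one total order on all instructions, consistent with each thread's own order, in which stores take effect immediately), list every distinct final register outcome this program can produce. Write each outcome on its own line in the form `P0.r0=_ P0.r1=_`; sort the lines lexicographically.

P0.r0=0 P0.r1=0
P0.r0=0 P0.r1=1
P0.r0=0 P0.r1=2
P0.r0=2 P0.r1=1
P0.r0=2 P0.r1=2

outcome vector order: (P0.r0,P0.r1)
|SC outcomes| = 5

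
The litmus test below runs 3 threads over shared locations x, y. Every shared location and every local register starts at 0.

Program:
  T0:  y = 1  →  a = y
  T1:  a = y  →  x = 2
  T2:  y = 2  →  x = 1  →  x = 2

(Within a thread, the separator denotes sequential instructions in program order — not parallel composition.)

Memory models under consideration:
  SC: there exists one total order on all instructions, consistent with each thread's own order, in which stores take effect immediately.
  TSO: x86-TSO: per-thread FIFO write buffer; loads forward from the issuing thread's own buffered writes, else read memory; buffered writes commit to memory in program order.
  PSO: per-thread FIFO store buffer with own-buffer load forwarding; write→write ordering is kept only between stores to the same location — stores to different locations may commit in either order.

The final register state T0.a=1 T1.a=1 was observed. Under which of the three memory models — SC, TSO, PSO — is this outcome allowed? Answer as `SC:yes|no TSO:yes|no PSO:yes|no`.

outcome vector order: (T0.a,T1.a)
under SC → <1 0>, <1 1>, <1 2>, <2 0>, <2 1>, <2 2>
under TSO → <1 0>, <1 1>, <1 2>, <2 0>, <2 1>, <2 2>
under PSO → <1 0>, <1 1>, <1 2>, <2 0>, <2 1>, <2 2>
target <1 1> ∈ {SC,TSO,PSO}

SC:yes TSO:yes PSO:yes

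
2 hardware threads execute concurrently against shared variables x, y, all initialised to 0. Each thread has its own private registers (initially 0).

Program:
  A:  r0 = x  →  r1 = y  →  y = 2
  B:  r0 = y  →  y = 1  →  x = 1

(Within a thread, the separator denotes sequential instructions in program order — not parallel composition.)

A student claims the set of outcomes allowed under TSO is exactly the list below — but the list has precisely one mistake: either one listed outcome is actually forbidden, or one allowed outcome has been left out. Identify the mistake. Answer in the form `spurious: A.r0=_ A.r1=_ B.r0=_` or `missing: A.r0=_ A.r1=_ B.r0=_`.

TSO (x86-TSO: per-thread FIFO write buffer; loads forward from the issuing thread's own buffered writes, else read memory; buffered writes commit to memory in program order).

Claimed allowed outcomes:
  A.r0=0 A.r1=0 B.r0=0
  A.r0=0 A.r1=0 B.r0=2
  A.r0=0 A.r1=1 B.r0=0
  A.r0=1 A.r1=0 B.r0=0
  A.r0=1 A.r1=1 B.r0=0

outcome vector order: (A.r0,A.r1,B.r0)
TSO: 4 outcomes — {<0 0 0>, <0 0 2>, <0 1 0>, <1 1 0>}
claimed∖TSO = {<1 0 0>}

spurious: A.r0=1 A.r1=0 B.r0=0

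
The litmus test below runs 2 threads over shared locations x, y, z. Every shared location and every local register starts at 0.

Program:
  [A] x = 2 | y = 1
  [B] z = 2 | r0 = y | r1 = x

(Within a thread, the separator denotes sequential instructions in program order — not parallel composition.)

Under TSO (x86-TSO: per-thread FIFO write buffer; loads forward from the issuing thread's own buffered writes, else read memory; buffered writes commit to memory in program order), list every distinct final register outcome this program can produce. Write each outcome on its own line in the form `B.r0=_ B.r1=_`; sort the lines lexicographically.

outcome vector order: (B.r0,B.r1)
|TSO outcomes| = 3

B.r0=0 B.r1=0
B.r0=0 B.r1=2
B.r0=1 B.r1=2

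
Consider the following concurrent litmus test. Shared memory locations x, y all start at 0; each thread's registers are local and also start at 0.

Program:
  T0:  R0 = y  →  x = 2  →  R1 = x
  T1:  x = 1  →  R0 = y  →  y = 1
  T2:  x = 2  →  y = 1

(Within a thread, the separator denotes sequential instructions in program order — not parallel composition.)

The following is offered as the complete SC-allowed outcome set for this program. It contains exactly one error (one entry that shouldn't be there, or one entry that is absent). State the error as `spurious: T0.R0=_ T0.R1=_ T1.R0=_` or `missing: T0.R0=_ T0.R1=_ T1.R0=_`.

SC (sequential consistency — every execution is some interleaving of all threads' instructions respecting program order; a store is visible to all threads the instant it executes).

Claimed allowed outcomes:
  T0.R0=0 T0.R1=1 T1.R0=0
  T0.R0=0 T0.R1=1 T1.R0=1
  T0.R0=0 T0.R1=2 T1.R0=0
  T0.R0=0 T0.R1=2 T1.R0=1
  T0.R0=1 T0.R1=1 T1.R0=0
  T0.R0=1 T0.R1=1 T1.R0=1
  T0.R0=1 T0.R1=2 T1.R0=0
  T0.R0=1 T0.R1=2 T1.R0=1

spurious: T0.R0=1 T0.R1=1 T1.R0=0

outcome vector order: (T0.R0,T0.R1,T1.R0)
SC (7): <0 1 0>; <0 1 1>; <0 2 0>; <0 2 1>; <1 1 1>; <1 2 0>; <1 2 1>
claimed∖SC = {<1 1 0>}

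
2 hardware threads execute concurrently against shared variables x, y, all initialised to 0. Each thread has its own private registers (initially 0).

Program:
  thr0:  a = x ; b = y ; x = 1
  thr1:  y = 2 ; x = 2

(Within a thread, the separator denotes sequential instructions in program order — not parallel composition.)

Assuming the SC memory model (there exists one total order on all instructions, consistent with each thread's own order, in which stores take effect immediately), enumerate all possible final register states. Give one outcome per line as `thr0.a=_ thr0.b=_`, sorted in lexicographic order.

outcome vector order: (thr0.a,thr0.b)
|SC outcomes| = 3

thr0.a=0 thr0.b=0
thr0.a=0 thr0.b=2
thr0.a=2 thr0.b=2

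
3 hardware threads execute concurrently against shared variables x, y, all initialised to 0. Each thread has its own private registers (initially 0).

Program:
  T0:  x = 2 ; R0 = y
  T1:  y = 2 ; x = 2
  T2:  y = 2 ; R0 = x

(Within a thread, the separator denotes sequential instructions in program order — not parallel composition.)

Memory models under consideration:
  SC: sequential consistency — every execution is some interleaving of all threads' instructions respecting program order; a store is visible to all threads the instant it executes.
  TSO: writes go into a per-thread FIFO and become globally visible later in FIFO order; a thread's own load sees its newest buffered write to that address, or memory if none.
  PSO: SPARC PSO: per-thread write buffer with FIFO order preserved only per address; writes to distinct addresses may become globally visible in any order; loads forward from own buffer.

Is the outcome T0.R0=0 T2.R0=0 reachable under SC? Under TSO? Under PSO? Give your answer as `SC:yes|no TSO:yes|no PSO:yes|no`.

outcome vector order: (T0.R0,T2.R0)
SC (3): 02, 20, 22
TSO (4): 00, 02, 20, 22
PSO (4): 00, 02, 20, 22
target 00 ∈ {TSO,PSO}

SC:no TSO:yes PSO:yes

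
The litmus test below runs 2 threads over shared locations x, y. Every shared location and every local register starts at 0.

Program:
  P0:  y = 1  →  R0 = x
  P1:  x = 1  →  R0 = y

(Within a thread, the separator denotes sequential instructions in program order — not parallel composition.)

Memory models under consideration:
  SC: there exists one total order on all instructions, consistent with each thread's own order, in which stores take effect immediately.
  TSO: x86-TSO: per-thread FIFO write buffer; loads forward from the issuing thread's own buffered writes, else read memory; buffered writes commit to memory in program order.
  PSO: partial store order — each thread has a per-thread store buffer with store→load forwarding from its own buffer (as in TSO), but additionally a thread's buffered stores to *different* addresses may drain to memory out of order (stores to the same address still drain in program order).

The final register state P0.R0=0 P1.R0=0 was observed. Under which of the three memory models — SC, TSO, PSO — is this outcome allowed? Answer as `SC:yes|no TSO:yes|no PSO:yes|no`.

outcome vector order: (P0.R0,P1.R0)
under SC → <0 1>; <1 0>; <1 1>
under TSO → <0 0>; <0 1>; <1 0>; <1 1>
under PSO → <0 0>; <0 1>; <1 0>; <1 1>
target <0 0> ∈ {TSO,PSO}

SC:no TSO:yes PSO:yes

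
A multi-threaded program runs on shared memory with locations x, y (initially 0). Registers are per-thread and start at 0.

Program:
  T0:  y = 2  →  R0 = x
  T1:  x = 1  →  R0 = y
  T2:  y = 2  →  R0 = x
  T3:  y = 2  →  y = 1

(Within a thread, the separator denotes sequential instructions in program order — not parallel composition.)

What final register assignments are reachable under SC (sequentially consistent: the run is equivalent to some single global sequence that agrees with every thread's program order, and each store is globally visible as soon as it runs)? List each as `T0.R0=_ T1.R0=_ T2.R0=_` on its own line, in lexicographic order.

outcome vector order: (T0.R0,T1.R0,T2.R0)
|SC outcomes| = 9

T0.R0=0 T1.R0=1 T2.R0=0
T0.R0=0 T1.R0=1 T2.R0=1
T0.R0=0 T1.R0=2 T2.R0=0
T0.R0=0 T1.R0=2 T2.R0=1
T0.R0=1 T1.R0=0 T2.R0=1
T0.R0=1 T1.R0=1 T2.R0=0
T0.R0=1 T1.R0=1 T2.R0=1
T0.R0=1 T1.R0=2 T2.R0=0
T0.R0=1 T1.R0=2 T2.R0=1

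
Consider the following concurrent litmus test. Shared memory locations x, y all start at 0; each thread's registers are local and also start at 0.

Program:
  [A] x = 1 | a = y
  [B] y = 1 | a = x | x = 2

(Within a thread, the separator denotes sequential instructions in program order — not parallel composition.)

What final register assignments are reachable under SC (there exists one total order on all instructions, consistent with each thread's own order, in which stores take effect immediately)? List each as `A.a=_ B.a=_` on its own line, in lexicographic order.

A.a=0 B.a=1
A.a=1 B.a=0
A.a=1 B.a=1

outcome vector order: (A.a,B.a)
|SC outcomes| = 3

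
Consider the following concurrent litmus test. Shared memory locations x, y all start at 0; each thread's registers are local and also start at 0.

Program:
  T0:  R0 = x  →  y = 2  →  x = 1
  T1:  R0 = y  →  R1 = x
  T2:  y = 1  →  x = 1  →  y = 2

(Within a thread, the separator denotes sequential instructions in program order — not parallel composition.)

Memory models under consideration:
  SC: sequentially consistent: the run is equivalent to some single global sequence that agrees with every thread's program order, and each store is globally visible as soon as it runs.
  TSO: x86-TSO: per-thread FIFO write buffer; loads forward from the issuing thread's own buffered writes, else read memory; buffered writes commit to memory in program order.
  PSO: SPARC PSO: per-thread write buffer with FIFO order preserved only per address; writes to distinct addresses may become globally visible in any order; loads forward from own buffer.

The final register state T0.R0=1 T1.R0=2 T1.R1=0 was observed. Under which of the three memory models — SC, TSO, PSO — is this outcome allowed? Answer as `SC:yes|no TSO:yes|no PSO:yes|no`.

outcome vector order: (T0.R0,T1.R0,T1.R1)
[SC] allowed = {<0 0 0>; <0 0 1>; <0 1 0>; <0 1 1>; <0 2 0>; <0 2 1>; <1 0 0>; <1 0 1>; <1 1 0>; <1 1 1>; <1 2 1>}
[TSO] allowed = {<0 0 0>; <0 0 1>; <0 1 0>; <0 1 1>; <0 2 0>; <0 2 1>; <1 0 0>; <1 0 1>; <1 1 0>; <1 1 1>; <1 2 1>}
[PSO] allowed = {<0 0 0>; <0 0 1>; <0 1 0>; <0 1 1>; <0 2 0>; <0 2 1>; <1 0 0>; <1 0 1>; <1 1 0>; <1 1 1>; <1 2 0>; <1 2 1>}
target <1 2 0> ∈ {PSO}

SC:no TSO:no PSO:yes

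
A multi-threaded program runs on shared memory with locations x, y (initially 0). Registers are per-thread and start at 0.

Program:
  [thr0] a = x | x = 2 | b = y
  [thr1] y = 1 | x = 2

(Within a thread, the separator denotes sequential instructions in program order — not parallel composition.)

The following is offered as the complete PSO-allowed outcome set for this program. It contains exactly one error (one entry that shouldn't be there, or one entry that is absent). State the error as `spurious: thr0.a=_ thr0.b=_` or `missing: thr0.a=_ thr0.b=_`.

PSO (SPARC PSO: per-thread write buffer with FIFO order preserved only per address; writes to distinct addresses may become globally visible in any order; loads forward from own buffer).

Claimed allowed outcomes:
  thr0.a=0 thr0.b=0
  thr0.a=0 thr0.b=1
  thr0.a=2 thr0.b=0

missing: thr0.a=2 thr0.b=1

outcome vector order: (thr0.a,thr0.b)
PSO (4): 0/0, 0/1, 2/0, 2/1
PSO∖claimed = {2/1}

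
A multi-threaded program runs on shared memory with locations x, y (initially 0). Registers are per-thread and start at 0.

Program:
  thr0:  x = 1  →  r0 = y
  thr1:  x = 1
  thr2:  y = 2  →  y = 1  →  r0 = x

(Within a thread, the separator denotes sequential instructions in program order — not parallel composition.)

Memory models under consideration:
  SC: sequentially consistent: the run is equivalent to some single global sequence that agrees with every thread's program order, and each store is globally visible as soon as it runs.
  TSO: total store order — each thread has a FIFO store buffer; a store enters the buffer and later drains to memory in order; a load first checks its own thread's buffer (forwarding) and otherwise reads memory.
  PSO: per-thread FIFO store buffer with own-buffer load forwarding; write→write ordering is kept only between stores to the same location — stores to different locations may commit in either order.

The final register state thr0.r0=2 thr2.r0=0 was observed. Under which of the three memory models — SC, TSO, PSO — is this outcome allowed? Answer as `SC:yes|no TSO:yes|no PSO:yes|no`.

outcome vector order: (thr0.r0,thr2.r0)
under SC → <0 1>; <1 0>; <1 1>; <2 1>
under TSO → <0 0>; <0 1>; <1 0>; <1 1>; <2 0>; <2 1>
under PSO → <0 0>; <0 1>; <1 0>; <1 1>; <2 0>; <2 1>
target <2 0> ∈ {TSO,PSO}

SC:no TSO:yes PSO:yes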